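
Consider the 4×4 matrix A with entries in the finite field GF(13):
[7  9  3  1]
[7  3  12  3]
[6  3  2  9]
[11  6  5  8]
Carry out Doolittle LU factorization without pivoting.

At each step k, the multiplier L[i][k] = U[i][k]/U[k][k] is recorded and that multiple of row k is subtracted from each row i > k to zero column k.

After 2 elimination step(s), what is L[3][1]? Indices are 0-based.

k=0: U[0][0]=7
  eliminate (1,0): mult=1, new row 1: (0, 7, 9, 2); set L[1][0]=1
  eliminate (2,0): mult=12, new row 2: (0, 12, 5, 10); set L[2][0]=12
  eliminate (3,0): mult=9, new row 3: (0, 3, 4, 12); set L[3][0]=9
k=1: U[1][1]=7
  eliminate (2,1): mult=11, new row 2: (0, 0, 10, 1); set L[2][1]=11
  eliminate (3,1): mult=6, new row 3: (0, 0, 2, 0); set L[3][1]=6

L[3][1] = 6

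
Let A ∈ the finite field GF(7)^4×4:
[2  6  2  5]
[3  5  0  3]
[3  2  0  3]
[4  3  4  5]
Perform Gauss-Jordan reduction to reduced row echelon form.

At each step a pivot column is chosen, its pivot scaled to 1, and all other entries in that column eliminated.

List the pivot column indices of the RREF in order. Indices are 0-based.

pivot columns: 0, 1, 2, 3

step 1: normalize row 0 (÷2) = (1, 3, 1, 6)
  row 1: subtract 3×row0 = (0, 3, 4, 6)
  row 2: subtract 3×row0 = (0, 0, 4, 6)
  row 3: subtract 4×row0 = (0, 5, 0, 2)
step 2: normalize row 1 (÷3) = (0, 1, 6, 2)
  row 0: subtract 3×row1 = (1, 0, 4, 0)
  row 3: subtract 5×row1 = (0, 0, 5, 6)
step 3: normalize row 2 (÷4) = (0, 0, 1, 5)
  row 0: subtract 4×row2 = (1, 0, 0, 1)
  row 1: subtract 6×row2 = (0, 1, 0, 0)
  row 3: subtract 5×row2 = (0, 0, 0, 2)
step 4: normalize row 3 (÷2) = (0, 0, 0, 1)
  row 0: subtract 1×row3 = (1, 0, 0, 0)
  row 2: subtract 5×row3 = (0, 0, 1, 0)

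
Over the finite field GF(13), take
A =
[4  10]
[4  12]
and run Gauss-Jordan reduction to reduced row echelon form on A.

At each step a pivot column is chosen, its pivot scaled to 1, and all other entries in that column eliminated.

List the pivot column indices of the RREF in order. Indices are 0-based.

[1] R0 /= 4  ⇒  (1, 9)
     R1 -= 4·R0  ⇒  (0, 2)
[2] R1 /= 2  ⇒  (0, 1)
     R0 -= 9·R1  ⇒  (1, 0)

pivot columns: 0, 1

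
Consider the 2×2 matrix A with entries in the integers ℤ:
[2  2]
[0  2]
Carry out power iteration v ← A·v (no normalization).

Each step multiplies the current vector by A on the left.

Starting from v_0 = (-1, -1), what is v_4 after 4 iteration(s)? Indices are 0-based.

v_0 = (-1, -1).
v_1 = A·v_0 = (-4, -2).
v_2 = A·v_1 = (-12, -4).
v_3 = A·v_2 = (-32, -8).
v_4 = A·v_3 = (-80, -16).

v_4 = (-80, -16)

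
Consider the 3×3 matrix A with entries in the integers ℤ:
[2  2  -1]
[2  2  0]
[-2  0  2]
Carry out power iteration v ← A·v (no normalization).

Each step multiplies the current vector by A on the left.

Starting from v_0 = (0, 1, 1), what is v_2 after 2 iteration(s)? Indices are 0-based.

v_0 = (0, 1, 1).
v_1 = A·v_0 = (1, 2, 2).
v_2 = A·v_1 = (4, 6, 2).

v_2 = (4, 6, 2)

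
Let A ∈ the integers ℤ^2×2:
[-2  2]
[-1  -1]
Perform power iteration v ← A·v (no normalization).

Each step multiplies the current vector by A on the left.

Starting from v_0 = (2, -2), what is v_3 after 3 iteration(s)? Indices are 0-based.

v_0 = (2, -2).
v_1 = A·v_0 = (-8, 0).
v_2 = A·v_1 = (16, 8).
v_3 = A·v_2 = (-16, -24).

v_3 = (-16, -24)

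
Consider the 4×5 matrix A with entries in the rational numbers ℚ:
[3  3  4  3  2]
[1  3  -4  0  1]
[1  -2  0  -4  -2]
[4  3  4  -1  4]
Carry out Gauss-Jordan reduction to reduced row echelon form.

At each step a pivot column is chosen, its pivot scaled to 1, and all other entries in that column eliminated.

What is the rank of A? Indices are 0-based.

pivot(0,0)=3: scale R0 → (1, 1, 4/3, 1, 2/3)
  clear (1,0): R1 −= (1)R0 → (0, 2, -16/3, -1, 1/3)
  clear (2,0): R2 −= (1)R0 → (0, -3, -4/3, -5, -8/3)
  clear (3,0): R3 −= (4)R0 → (0, -1, -4/3, -5, 4/3)
pivot(1,1)=2: scale R1 → (0, 1, -8/3, -1/2, 1/6)
  clear (0,1): R0 −= (1)R1 → (1, 0, 4, 3/2, 1/2)
  clear (2,1): R2 −= (-3)R1 → (0, 0, -28/3, -13/2, -13/6)
  clear (3,1): R3 −= (-1)R1 → (0, 0, -4, -11/2, 3/2)
pivot(2,2)=-28/3: scale R2 → (0, 0, 1, 39/56, 13/56)
  clear (0,2): R0 −= (4)R2 → (1, 0, 0, -9/7, -3/7)
  clear (1,2): R1 −= (-8/3)R2 → (0, 1, 0, 19/14, 11/14)
  clear (3,2): R3 −= (-4)R2 → (0, 0, 0, -19/7, 17/7)
pivot(3,3)=-19/7: scale R3 → (0, 0, 0, 1, -17/19)
  clear (0,3): R0 −= (-9/7)R3 → (1, 0, 0, 0, -30/19)
  clear (1,3): R1 −= (19/14)R3 → (0, 1, 0, 0, 2)
  clear (2,3): R2 −= (39/56)R3 → (0, 0, 1, 0, 65/76)

rank = 4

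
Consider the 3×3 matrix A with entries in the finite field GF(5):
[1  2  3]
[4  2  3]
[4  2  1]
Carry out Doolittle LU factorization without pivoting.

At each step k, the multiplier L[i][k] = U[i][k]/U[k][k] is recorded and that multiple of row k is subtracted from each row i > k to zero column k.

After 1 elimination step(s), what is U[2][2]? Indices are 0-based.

U[2][2] = 4

k=0: U[0][0]=1
  eliminate (1,0): mult=4, new row 1: (0, 4, 1); set L[1][0]=4
  eliminate (2,0): mult=4, new row 2: (0, 4, 4); set L[2][0]=4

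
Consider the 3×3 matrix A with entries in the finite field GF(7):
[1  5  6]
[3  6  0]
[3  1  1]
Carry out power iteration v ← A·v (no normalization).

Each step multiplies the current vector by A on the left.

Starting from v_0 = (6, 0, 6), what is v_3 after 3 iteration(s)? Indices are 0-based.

v_0 = (6, 0, 6).
v_1 = A·v_0 = (0, 4, 3).
v_2 = A·v_1 = (3, 3, 0).
v_3 = A·v_2 = (4, 6, 5).

v_3 = (4, 6, 5)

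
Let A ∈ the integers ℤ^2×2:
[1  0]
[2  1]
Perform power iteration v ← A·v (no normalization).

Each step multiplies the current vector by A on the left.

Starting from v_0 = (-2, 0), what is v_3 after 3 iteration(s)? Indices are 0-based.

v_0 = (-2, 0).
v_1 = A·v_0 = (-2, -4).
v_2 = A·v_1 = (-2, -8).
v_3 = A·v_2 = (-2, -12).

v_3 = (-2, -12)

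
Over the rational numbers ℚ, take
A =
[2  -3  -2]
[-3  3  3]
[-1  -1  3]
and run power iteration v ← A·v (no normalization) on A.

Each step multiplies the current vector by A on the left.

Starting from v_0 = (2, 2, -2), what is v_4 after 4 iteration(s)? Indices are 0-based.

v_0 = (2, 2, -2).
v_1 = A·v_0 = (2, -6, -10).
v_2 = A·v_1 = (42, -54, -26).
v_3 = A·v_2 = (298, -366, -66).
v_4 = A·v_3 = (1826, -2190, -130).

v_4 = (1826, -2190, -130)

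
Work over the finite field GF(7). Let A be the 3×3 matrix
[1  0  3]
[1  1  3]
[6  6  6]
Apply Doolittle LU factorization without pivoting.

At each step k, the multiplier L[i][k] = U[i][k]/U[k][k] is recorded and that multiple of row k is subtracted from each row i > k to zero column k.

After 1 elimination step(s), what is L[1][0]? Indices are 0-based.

L[1][0] = 1

[col 0] pivot 1
  R1 -= 1*R0 → (0, 1, 0)  (L[1][0] := 1)
  R2 -= 6*R0 → (0, 6, 2)  (L[2][0] := 6)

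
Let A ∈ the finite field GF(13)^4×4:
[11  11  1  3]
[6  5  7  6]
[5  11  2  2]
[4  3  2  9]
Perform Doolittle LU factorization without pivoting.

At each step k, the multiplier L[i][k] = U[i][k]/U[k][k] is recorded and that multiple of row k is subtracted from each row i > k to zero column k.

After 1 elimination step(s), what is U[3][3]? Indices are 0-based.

U[3][3] = 2

Step 1: pivot at (0,0) is 11.
  row1 ← row1 − (10)·row0  ⇒  L[1][0]=10, U row1=(0, 12, 10, 2)
  row2 ← row2 − (4)·row0  ⇒  L[2][0]=4, U row2=(0, 6, 11, 3)
  row3 ← row3 − (11)·row0  ⇒  L[3][0]=11, U row3=(0, 12, 4, 2)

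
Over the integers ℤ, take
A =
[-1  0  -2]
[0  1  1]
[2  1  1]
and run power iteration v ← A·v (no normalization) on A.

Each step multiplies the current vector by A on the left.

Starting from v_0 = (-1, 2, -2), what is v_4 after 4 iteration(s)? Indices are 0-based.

v_4 = (7, 10, -20)

v_0 = (-1, 2, -2).
v_1 = A·v_0 = (5, 0, -2).
v_2 = A·v_1 = (-1, -2, 8).
v_3 = A·v_2 = (-15, 6, 4).
v_4 = A·v_3 = (7, 10, -20).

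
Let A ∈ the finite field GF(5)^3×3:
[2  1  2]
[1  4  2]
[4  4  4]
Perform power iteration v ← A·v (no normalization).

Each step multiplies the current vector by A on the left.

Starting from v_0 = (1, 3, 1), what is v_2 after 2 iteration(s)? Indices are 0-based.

v_2 = (4, 2, 3)

v_0 = (1, 3, 1).
v_1 = A·v_0 = (2, 0, 0).
v_2 = A·v_1 = (4, 2, 3).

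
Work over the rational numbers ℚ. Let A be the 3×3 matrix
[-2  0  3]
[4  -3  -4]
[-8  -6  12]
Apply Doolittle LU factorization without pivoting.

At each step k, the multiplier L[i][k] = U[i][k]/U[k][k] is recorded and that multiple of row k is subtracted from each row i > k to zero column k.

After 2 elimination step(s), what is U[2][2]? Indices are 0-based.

k=0: U[0][0]=-2
  eliminate (1,0): mult=-2, new row 1: (0, -3, 2); set L[1][0]=-2
  eliminate (2,0): mult=4, new row 2: (0, -6, 0); set L[2][0]=4
k=1: U[1][1]=-3
  eliminate (2,1): mult=2, new row 2: (0, 0, -4); set L[2][1]=2

U[2][2] = -4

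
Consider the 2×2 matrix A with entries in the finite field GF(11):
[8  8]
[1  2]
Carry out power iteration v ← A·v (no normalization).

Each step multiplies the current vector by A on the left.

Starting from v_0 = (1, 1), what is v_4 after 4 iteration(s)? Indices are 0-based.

v_0 = (1, 1).
v_1 = A·v_0 = (5, 3).
v_2 = A·v_1 = (9, 0).
v_3 = A·v_2 = (6, 9).
v_4 = A·v_3 = (10, 2).

v_4 = (10, 2)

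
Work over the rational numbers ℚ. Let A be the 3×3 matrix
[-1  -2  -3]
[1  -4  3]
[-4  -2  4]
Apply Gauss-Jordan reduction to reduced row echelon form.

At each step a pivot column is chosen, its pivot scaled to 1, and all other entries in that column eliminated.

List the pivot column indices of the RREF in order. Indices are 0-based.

step 1: normalize row 0 (÷-1) = (1, 2, 3)
  row 1: subtract 1×row0 = (0, -6, 0)
  row 2: subtract -4×row0 = (0, 6, 16)
step 2: normalize row 1 (÷-6) = (0, 1, 0)
  row 0: subtract 2×row1 = (1, 0, 3)
  row 2: subtract 6×row1 = (0, 0, 16)
step 3: normalize row 2 (÷16) = (0, 0, 1)
  row 0: subtract 3×row2 = (1, 0, 0)

pivot columns: 0, 1, 2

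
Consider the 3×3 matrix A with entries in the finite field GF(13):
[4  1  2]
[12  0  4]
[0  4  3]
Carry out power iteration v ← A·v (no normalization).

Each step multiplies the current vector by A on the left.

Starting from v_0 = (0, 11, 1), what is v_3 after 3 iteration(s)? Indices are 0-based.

v_0 = (0, 11, 1).
v_1 = A·v_0 = (0, 4, 8).
v_2 = A·v_1 = (7, 6, 1).
v_3 = A·v_2 = (10, 10, 1).

v_3 = (10, 10, 1)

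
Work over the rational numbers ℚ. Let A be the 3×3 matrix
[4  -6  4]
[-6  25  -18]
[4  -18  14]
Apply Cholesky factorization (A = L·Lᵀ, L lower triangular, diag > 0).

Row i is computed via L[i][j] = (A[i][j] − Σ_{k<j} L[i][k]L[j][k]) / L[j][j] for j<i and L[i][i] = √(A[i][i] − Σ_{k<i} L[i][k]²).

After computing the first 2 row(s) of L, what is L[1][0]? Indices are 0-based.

Step 1: L[0][0] = √(4) = 2.
  L[1][0] = (-6) / L[0][0] = -3.
Step 2: L[1][1] = √(16) = 4.

L[1][0] = -3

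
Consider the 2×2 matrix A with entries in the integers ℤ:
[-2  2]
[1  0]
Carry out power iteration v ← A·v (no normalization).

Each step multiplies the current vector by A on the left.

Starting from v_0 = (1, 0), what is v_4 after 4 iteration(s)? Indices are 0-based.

v_0 = (1, 0).
v_1 = A·v_0 = (-2, 1).
v_2 = A·v_1 = (6, -2).
v_3 = A·v_2 = (-16, 6).
v_4 = A·v_3 = (44, -16).

v_4 = (44, -16)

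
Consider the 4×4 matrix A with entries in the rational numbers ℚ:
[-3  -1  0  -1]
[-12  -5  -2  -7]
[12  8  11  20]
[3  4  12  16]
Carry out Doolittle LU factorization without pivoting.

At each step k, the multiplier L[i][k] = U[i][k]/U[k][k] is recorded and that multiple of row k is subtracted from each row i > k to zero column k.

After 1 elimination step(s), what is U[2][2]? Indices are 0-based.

Step 1: pivot at (0,0) is -3.
  row1 ← row1 − (4)·row0  ⇒  L[1][0]=4, U row1=(0, -1, -2, -3)
  row2 ← row2 − (-4)·row0  ⇒  L[2][0]=-4, U row2=(0, 4, 11, 16)
  row3 ← row3 − (-1)·row0  ⇒  L[3][0]=-1, U row3=(0, 3, 12, 15)

U[2][2] = 11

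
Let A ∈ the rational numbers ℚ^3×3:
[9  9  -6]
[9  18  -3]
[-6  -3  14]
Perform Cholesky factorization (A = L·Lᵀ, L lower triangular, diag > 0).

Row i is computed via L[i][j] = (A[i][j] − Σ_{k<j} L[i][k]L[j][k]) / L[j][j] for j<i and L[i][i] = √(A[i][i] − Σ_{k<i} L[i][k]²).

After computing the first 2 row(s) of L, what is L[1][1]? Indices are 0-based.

Step 1: L[0][0] = √(9) = 3.
  L[1][0] = (9) / L[0][0] = 3.
Step 2: L[1][1] = √(9) = 3.

L[1][1] = 3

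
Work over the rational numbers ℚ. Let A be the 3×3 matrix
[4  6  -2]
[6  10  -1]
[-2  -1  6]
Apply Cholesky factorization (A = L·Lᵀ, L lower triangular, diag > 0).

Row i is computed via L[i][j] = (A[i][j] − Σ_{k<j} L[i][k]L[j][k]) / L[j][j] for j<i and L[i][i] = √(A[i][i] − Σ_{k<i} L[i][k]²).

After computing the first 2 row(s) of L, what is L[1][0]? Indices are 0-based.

L[1][0] = 3

Step 1: L[0][0] = √(4) = 2.
  L[1][0] = (6) / L[0][0] = 3.
Step 2: L[1][1] = √(1) = 1.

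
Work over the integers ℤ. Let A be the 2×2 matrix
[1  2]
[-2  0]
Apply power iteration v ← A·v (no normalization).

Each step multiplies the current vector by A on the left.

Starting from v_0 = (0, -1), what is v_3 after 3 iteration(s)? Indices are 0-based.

v_0 = (0, -1).
v_1 = A·v_0 = (-2, 0).
v_2 = A·v_1 = (-2, 4).
v_3 = A·v_2 = (6, 4).

v_3 = (6, 4)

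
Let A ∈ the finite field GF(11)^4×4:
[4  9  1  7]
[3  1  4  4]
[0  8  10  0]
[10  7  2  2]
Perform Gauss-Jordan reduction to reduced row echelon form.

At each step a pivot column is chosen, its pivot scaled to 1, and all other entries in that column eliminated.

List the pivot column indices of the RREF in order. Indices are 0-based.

pivot(0,0)=4: scale R0 → (1, 5, 3, 10)
  clear (1,0): R1 −= (3)R0 → (0, 8, 6, 7)
  clear (3,0): R3 −= (10)R0 → (0, 1, 5, 1)
pivot(1,1)=8: scale R1 → (0, 1, 9, 5)
  clear (0,1): R0 −= (5)R1 → (1, 0, 2, 7)
  clear (2,1): R2 −= (8)R1 → (0, 0, 4, 4)
  clear (3,1): R3 −= (1)R1 → (0, 0, 7, 7)
pivot(2,2)=4: scale R2 → (0, 0, 1, 1)
  clear (0,2): R0 −= (2)R2 → (1, 0, 0, 5)
  clear (1,2): R1 −= (9)R2 → (0, 1, 0, 7)
  clear (3,2): R3 −= (7)R2 → (0, 0, 0, 0)
col 3: no nonzero at/below row 3; advance.

pivot columns: 0, 1, 2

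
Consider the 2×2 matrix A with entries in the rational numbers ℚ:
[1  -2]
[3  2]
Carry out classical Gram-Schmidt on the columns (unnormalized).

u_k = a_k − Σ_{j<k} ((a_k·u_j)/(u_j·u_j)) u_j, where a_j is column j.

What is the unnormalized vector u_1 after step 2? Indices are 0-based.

Step 1: u_0 = a_0 = (1, 3).
Step 2: u_1 = a_1 − (2/5)·u_0 = (-12/5, 4/5).

u_1 = (-12/5, 4/5)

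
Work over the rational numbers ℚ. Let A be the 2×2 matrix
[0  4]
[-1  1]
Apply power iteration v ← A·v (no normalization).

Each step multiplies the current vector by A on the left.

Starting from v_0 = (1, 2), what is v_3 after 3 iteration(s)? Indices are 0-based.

v_0 = (1, 2).
v_1 = A·v_0 = (8, 1).
v_2 = A·v_1 = (4, -7).
v_3 = A·v_2 = (-28, -11).

v_3 = (-28, -11)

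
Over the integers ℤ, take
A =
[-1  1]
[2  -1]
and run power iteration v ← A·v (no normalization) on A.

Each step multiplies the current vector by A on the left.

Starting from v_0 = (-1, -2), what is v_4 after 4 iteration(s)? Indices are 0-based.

v_4 = (7, -10)

v_0 = (-1, -2).
v_1 = A·v_0 = (-1, 0).
v_2 = A·v_1 = (1, -2).
v_3 = A·v_2 = (-3, 4).
v_4 = A·v_3 = (7, -10).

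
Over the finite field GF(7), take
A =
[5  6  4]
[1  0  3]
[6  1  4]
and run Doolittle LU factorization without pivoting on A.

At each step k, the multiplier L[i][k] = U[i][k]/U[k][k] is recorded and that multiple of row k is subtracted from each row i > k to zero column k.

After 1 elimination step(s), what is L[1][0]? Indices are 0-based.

[col 0] pivot 5
  R1 -= 3*R0 → (0, 3, 5)  (L[1][0] := 3)
  R2 -= 4*R0 → (0, 5, 2)  (L[2][0] := 4)

L[1][0] = 3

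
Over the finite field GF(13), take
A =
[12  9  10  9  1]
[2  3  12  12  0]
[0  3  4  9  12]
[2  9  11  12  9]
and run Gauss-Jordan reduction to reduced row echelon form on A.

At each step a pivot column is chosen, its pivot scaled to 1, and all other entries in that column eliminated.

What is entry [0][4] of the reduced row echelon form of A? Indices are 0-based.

M[0][4] = 9

pivot(0,0)=12: scale R0 → (1, 4, 3, 4, 12)
  clear (1,0): R1 −= (2)R0 → (0, 8, 6, 4, 2)
  clear (3,0): R3 −= (2)R0 → (0, 1, 5, 4, 11)
pivot(1,1)=8: scale R1 → (0, 1, 4, 7, 10)
  clear (0,1): R0 −= (4)R1 → (1, 0, 0, 2, 11)
  clear (2,1): R2 −= (3)R1 → (0, 0, 5, 1, 8)
  clear (3,1): R3 −= (1)R1 → (0, 0, 1, 10, 1)
pivot(2,2)=5: scale R2 → (0, 0, 1, 8, 12)
  clear (1,2): R1 −= (4)R2 → (0, 1, 0, 1, 1)
  clear (3,2): R3 −= (1)R2 → (0, 0, 0, 2, 2)
pivot(3,3)=2: scale R3 → (0, 0, 0, 1, 1)
  clear (0,3): R0 −= (2)R3 → (1, 0, 0, 0, 9)
  clear (1,3): R1 −= (1)R3 → (0, 1, 0, 0, 0)
  clear (2,3): R2 −= (8)R3 → (0, 0, 1, 0, 4)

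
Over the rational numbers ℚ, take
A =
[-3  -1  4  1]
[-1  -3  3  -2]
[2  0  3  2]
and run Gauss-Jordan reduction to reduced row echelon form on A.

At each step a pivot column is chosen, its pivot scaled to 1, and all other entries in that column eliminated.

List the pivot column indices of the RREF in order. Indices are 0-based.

pivot columns: 0, 1, 2

pivot(0,0)=-3: scale R0 → (1, 1/3, -4/3, -1/3)
  clear (1,0): R1 −= (-1)R0 → (0, -8/3, 5/3, -7/3)
  clear (2,0): R2 −= (2)R0 → (0, -2/3, 17/3, 8/3)
pivot(1,1)=-8/3: scale R1 → (0, 1, -5/8, 7/8)
  clear (0,1): R0 −= (1/3)R1 → (1, 0, -9/8, -5/8)
  clear (2,1): R2 −= (-2/3)R1 → (0, 0, 21/4, 13/4)
pivot(2,2)=21/4: scale R2 → (0, 0, 1, 13/21)
  clear (0,2): R0 −= (-9/8)R2 → (1, 0, 0, 1/14)
  clear (1,2): R1 −= (-5/8)R2 → (0, 1, 0, 53/42)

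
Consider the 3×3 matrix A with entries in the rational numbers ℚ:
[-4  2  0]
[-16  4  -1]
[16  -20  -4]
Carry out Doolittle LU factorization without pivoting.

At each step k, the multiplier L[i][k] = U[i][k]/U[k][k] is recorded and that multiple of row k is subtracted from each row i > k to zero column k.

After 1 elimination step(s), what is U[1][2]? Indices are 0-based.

U[1][2] = -1

[col 0] pivot -4
  R1 -= 4*R0 → (0, -4, -1)  (L[1][0] := 4)
  R2 -= -4*R0 → (0, -12, -4)  (L[2][0] := -4)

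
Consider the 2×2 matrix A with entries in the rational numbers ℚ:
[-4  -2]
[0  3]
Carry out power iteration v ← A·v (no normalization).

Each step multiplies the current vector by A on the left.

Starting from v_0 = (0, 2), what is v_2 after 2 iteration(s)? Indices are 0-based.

v_2 = (4, 18)

v_0 = (0, 2).
v_1 = A·v_0 = (-4, 6).
v_2 = A·v_1 = (4, 18).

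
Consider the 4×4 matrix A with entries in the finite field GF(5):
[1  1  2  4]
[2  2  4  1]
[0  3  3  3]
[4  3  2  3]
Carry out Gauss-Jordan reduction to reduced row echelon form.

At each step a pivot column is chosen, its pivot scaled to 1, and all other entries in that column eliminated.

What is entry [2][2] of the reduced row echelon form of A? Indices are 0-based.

M[2][2] = 0

step 1: normalize row 0 (÷1) = (1, 1, 2, 4)
  row 1: subtract 2×row0 = (0, 0, 0, 3)
  row 3: subtract 4×row0 = (0, 4, 4, 2)
step 2: exchange rows 1,2
step 2: normalize row 1 (÷3) = (0, 1, 1, 1)
  row 0: subtract 1×row1 = (1, 0, 1, 3)
  row 3: subtract 4×row1 = (0, 0, 0, 3)
skip col 2 (zero from row 2)
step 3: normalize row 2 (÷3) = (0, 0, 0, 1)
  row 0: subtract 3×row2 = (1, 0, 1, 0)
  row 1: subtract 1×row2 = (0, 1, 1, 0)
  row 3: subtract 3×row2 = (0, 0, 0, 0)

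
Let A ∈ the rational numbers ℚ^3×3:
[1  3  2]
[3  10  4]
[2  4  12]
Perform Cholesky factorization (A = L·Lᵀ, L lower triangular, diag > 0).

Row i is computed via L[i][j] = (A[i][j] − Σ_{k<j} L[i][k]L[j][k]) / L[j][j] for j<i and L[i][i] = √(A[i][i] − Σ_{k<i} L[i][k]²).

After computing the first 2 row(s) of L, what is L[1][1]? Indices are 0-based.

Step 1: L[0][0] = √(1) = 1.
  L[1][0] = (3) / L[0][0] = 3.
Step 2: L[1][1] = √(1) = 1.

L[1][1] = 1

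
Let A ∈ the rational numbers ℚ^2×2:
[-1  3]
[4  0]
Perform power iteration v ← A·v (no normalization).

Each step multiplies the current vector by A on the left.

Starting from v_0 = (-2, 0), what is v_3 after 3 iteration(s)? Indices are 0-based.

v_3 = (50, -104)

v_0 = (-2, 0).
v_1 = A·v_0 = (2, -8).
v_2 = A·v_1 = (-26, 8).
v_3 = A·v_2 = (50, -104).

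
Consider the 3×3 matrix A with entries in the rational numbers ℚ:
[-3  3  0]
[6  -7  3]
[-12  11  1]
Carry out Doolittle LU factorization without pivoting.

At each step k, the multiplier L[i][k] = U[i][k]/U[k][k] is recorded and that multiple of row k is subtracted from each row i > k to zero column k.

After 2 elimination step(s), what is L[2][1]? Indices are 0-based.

Step 1: pivot at (0,0) is -3.
  row1 ← row1 − (-2)·row0  ⇒  L[1][0]=-2, U row1=(0, -1, 3)
  row2 ← row2 − (4)·row0  ⇒  L[2][0]=4, U row2=(0, -1, 1)
Step 2: pivot at (1,1) is -1.
  row2 ← row2 − (1)·row1  ⇒  L[2][1]=1, U row2=(0, 0, -2)

L[2][1] = 1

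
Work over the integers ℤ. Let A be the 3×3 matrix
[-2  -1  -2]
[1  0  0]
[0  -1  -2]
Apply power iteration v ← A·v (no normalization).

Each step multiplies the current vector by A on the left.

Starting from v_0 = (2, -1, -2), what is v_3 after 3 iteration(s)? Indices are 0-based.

v_3 = (51, -14, 23)

v_0 = (2, -1, -2).
v_1 = A·v_0 = (1, 2, 5).
v_2 = A·v_1 = (-14, 1, -12).
v_3 = A·v_2 = (51, -14, 23).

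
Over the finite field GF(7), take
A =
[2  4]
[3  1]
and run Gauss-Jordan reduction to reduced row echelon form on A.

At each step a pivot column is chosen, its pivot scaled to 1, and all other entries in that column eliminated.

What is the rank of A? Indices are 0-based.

[1] R0 /= 2  ⇒  (1, 2)
     R1 -= 3·R0  ⇒  (0, 2)
[2] R1 /= 2  ⇒  (0, 1)
     R0 -= 2·R1  ⇒  (1, 0)

rank = 2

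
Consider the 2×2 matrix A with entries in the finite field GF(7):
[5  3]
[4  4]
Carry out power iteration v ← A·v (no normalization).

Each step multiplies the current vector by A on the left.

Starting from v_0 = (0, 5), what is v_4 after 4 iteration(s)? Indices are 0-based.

v_0 = (0, 5).
v_1 = A·v_0 = (1, 6).
v_2 = A·v_1 = (2, 0).
v_3 = A·v_2 = (3, 1).
v_4 = A·v_3 = (4, 2).

v_4 = (4, 2)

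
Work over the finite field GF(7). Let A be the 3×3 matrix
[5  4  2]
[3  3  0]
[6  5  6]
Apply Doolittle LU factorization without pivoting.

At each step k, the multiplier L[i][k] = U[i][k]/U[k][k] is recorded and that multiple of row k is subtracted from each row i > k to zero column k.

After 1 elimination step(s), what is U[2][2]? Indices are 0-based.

U[2][2] = 5

k=0: U[0][0]=5
  eliminate (1,0): mult=2, new row 1: (0, 2, 3); set L[1][0]=2
  eliminate (2,0): mult=4, new row 2: (0, 3, 5); set L[2][0]=4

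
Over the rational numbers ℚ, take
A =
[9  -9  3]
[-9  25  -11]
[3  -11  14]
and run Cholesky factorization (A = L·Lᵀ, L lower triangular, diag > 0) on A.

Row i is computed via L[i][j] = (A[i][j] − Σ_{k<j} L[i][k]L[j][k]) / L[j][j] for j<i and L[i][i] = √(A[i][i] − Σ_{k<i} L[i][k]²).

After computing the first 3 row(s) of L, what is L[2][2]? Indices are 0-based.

Step 1: L[0][0] = √(9) = 3.
  L[1][0] = (-9) / L[0][0] = -3.
Step 2: L[1][1] = √(16) = 4.
  L[2][0] = (3) / L[0][0] = 1.
  L[2][1] = (-8) / L[1][1] = -2.
Step 3: L[2][2] = √(9) = 3.

L[2][2] = 3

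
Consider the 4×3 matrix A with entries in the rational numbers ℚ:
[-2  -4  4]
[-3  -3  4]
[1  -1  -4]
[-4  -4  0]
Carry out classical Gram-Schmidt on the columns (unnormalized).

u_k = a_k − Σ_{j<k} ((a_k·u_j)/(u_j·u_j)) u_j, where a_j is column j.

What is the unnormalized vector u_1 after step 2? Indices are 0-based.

Step 1: u_0 = a_0 = (-2, -3, 1, -4).
Step 2: u_1 = a_1 − (16/15)·u_0 = (-28/15, 1/5, -31/15, 4/15).

u_1 = (-28/15, 1/5, -31/15, 4/15)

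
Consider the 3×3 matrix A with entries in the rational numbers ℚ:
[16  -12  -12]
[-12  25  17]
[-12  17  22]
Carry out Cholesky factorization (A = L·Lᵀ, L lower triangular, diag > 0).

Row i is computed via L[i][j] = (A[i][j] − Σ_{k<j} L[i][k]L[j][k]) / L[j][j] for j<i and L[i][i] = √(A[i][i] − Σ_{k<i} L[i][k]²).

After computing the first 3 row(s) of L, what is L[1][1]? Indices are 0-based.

Step 1: L[0][0] = √(16) = 4.
  L[1][0] = (-12) / L[0][0] = -3.
Step 2: L[1][1] = √(16) = 4.
  L[2][0] = (-12) / L[0][0] = -3.
  L[2][1] = (8) / L[1][1] = 2.
Step 3: L[2][2] = √(9) = 3.

L[1][1] = 4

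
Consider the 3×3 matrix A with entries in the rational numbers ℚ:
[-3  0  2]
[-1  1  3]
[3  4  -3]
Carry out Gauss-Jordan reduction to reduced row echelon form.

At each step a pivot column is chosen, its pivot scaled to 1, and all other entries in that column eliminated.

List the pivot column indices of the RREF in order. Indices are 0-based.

pivot columns: 0, 1, 2

pivot(0,0)=-3: scale R0 → (1, 0, -2/3)
  clear (1,0): R1 −= (-1)R0 → (0, 1, 7/3)
  clear (2,0): R2 −= (3)R0 → (0, 4, -1)
pivot(1,1)=1: scale R1 → (0, 1, 7/3)
  clear (2,1): R2 −= (4)R1 → (0, 0, -31/3)
pivot(2,2)=-31/3: scale R2 → (0, 0, 1)
  clear (0,2): R0 −= (-2/3)R2 → (1, 0, 0)
  clear (1,2): R1 −= (7/3)R2 → (0, 1, 0)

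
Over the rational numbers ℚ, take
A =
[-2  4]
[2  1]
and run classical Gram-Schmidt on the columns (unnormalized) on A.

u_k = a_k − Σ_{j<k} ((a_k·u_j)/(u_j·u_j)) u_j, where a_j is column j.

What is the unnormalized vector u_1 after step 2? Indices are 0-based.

Step 1: u_0 = a_0 = (-2, 2).
Step 2: u_1 = a_1 − (-3/4)·u_0 = (5/2, 5/2).

u_1 = (5/2, 5/2)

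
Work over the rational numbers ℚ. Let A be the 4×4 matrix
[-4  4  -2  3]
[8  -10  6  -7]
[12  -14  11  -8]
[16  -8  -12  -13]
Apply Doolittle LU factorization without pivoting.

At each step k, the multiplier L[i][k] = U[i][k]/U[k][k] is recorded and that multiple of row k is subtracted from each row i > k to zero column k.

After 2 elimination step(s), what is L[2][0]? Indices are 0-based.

Step 1: pivot at (0,0) is -4.
  row1 ← row1 − (-2)·row0  ⇒  L[1][0]=-2, U row1=(0, -2, 2, -1)
  row2 ← row2 − (-3)·row0  ⇒  L[2][0]=-3, U row2=(0, -2, 5, 1)
  row3 ← row3 − (-4)·row0  ⇒  L[3][0]=-4, U row3=(0, 8, -20, -1)
Step 2: pivot at (1,1) is -2.
  row2 ← row2 − (1)·row1  ⇒  L[2][1]=1, U row2=(0, 0, 3, 2)
  row3 ← row3 − (-4)·row1  ⇒  L[3][1]=-4, U row3=(0, 0, -12, -5)

L[2][0] = -3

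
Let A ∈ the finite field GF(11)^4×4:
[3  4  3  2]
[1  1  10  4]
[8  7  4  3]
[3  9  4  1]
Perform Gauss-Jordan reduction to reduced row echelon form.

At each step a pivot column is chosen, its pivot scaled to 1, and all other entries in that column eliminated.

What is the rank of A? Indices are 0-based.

rank = 4

step 1: normalize row 0 (÷3) = (1, 5, 1, 8)
  row 1: subtract 1×row0 = (0, 7, 9, 7)
  row 2: subtract 8×row0 = (0, 0, 7, 5)
  row 3: subtract 3×row0 = (0, 5, 1, 10)
step 2: normalize row 1 (÷7) = (0, 1, 6, 1)
  row 0: subtract 5×row1 = (1, 0, 4, 3)
  row 3: subtract 5×row1 = (0, 0, 4, 5)
step 3: normalize row 2 (÷7) = (0, 0, 1, 7)
  row 0: subtract 4×row2 = (1, 0, 0, 8)
  row 1: subtract 6×row2 = (0, 1, 0, 3)
  row 3: subtract 4×row2 = (0, 0, 0, 10)
step 4: normalize row 3 (÷10) = (0, 0, 0, 1)
  row 0: subtract 8×row3 = (1, 0, 0, 0)
  row 1: subtract 3×row3 = (0, 1, 0, 0)
  row 2: subtract 7×row3 = (0, 0, 1, 0)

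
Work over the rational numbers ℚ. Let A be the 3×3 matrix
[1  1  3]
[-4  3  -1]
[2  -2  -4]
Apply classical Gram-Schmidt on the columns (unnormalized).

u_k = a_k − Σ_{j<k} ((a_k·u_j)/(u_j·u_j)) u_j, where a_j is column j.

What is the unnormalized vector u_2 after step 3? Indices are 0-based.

Step 1: u_0 = a_0 = (1, -4, 2).
Step 2: u_1 = a_1 − (-5/7)·u_0 = (12/7, 1/7, -4/7).
Step 3: u_2 = a_2 − (-1/21)·u_0 − (51/23)·u_1 = (-52/69, -104/69, -182/69).

u_2 = (-52/69, -104/69, -182/69)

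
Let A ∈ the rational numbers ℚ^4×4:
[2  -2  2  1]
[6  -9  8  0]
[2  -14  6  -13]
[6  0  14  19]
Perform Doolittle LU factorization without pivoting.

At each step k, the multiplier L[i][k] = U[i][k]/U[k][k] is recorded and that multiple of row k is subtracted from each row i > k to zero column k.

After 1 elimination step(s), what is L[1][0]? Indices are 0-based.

L[1][0] = 3

Step 1: pivot at (0,0) is 2.
  row1 ← row1 − (3)·row0  ⇒  L[1][0]=3, U row1=(0, -3, 2, -3)
  row2 ← row2 − (1)·row0  ⇒  L[2][0]=1, U row2=(0, -12, 4, -14)
  row3 ← row3 − (3)·row0  ⇒  L[3][0]=3, U row3=(0, 6, 8, 16)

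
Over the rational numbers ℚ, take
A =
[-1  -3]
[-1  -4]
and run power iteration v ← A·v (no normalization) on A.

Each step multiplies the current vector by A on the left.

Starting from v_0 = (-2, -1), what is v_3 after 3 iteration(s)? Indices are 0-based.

v_3 = (110, 139)

v_0 = (-2, -1).
v_1 = A·v_0 = (5, 6).
v_2 = A·v_1 = (-23, -29).
v_3 = A·v_2 = (110, 139).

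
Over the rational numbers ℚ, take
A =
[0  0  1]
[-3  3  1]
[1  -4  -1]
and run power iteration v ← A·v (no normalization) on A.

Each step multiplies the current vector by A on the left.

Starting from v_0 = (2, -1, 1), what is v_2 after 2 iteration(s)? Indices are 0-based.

v_2 = (5, -22, 28)

v_0 = (2, -1, 1).
v_1 = A·v_0 = (1, -8, 5).
v_2 = A·v_1 = (5, -22, 28).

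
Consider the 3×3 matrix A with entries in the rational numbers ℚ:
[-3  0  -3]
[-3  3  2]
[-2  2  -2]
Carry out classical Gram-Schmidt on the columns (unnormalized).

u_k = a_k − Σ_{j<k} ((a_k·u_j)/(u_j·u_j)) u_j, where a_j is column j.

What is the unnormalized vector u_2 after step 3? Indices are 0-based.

u_2 = (0, 20/13, -30/13)

Step 1: u_0 = a_0 = (-3, -3, -2).
Step 2: u_1 = a_1 − (-13/22)·u_0 = (-39/22, 27/22, 9/11).
Step 3: u_2 = a_2 − (7/22)·u_0 − (15/13)·u_1 = (0, 20/13, -30/13).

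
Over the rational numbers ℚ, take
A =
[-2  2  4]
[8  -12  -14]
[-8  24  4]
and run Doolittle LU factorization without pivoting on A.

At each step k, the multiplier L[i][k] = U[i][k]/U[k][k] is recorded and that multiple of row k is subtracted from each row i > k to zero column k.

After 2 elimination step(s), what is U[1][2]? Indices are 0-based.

U[1][2] = 2

[col 0] pivot -2
  R1 -= -4*R0 → (0, -4, 2)  (L[1][0] := -4)
  R2 -= 4*R0 → (0, 16, -12)  (L[2][0] := 4)
[col 1] pivot -4
  R2 -= -4*R1 → (0, 0, -4)  (L[2][1] := -4)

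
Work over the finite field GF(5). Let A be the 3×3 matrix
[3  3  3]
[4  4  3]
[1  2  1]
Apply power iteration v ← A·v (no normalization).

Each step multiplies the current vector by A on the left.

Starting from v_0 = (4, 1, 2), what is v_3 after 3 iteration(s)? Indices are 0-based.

v_0 = (4, 1, 2).
v_1 = A·v_0 = (1, 1, 3).
v_2 = A·v_1 = (0, 2, 1).
v_3 = A·v_2 = (4, 1, 0).

v_3 = (4, 1, 0)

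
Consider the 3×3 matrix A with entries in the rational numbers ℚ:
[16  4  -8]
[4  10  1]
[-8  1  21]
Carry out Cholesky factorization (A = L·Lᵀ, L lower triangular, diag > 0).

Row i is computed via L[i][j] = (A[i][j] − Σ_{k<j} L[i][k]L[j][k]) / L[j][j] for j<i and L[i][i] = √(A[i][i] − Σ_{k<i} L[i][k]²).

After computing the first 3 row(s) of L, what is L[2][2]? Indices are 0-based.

Step 1: L[0][0] = √(16) = 4.
  L[1][0] = (4) / L[0][0] = 1.
Step 2: L[1][1] = √(9) = 3.
  L[2][0] = (-8) / L[0][0] = -2.
  L[2][1] = (3) / L[1][1] = 1.
Step 3: L[2][2] = √(16) = 4.

L[2][2] = 4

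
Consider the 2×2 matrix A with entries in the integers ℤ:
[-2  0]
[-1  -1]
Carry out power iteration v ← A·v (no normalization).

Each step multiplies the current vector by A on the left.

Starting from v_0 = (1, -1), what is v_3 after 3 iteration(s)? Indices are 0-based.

v_0 = (1, -1).
v_1 = A·v_0 = (-2, 0).
v_2 = A·v_1 = (4, 2).
v_3 = A·v_2 = (-8, -6).

v_3 = (-8, -6)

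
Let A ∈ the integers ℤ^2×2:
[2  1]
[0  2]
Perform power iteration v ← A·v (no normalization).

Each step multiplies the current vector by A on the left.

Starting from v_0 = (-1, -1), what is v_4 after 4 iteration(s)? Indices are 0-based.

v_4 = (-48, -16)

v_0 = (-1, -1).
v_1 = A·v_0 = (-3, -2).
v_2 = A·v_1 = (-8, -4).
v_3 = A·v_2 = (-20, -8).
v_4 = A·v_3 = (-48, -16).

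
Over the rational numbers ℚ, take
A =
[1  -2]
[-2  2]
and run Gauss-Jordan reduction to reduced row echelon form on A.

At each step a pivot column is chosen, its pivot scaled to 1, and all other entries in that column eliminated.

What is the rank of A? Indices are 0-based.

pivot(0,0)=1: scale R0 → (1, -2)
  clear (1,0): R1 −= (-2)R0 → (0, -2)
pivot(1,1)=-2: scale R1 → (0, 1)
  clear (0,1): R0 −= (-2)R1 → (1, 0)

rank = 2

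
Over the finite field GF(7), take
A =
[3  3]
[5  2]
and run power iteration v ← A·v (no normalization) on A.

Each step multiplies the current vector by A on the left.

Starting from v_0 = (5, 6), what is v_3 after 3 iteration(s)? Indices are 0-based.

v_3 = (3, 2)

v_0 = (5, 6).
v_1 = A·v_0 = (5, 2).
v_2 = A·v_1 = (0, 1).
v_3 = A·v_2 = (3, 2).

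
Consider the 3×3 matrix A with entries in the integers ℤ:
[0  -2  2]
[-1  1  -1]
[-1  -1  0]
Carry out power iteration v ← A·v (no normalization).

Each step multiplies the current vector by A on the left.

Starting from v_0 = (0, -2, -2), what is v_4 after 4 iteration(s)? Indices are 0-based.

v_4 = (8, -8, 2)

v_0 = (0, -2, -2).
v_1 = A·v_0 = (0, 0, 2).
v_2 = A·v_1 = (4, -2, 0).
v_3 = A·v_2 = (4, -6, -2).
v_4 = A·v_3 = (8, -8, 2).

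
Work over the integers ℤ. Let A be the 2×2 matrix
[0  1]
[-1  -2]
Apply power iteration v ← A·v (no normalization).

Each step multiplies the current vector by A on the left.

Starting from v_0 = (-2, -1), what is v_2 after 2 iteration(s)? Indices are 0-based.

v_2 = (4, -7)

v_0 = (-2, -1).
v_1 = A·v_0 = (-1, 4).
v_2 = A·v_1 = (4, -7).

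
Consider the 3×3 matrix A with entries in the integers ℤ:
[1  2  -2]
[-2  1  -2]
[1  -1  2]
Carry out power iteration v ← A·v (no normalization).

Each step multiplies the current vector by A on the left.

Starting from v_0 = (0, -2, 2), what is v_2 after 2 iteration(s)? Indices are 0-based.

v_2 = (-32, -2, 10)

v_0 = (0, -2, 2).
v_1 = A·v_0 = (-8, -6, 6).
v_2 = A·v_1 = (-32, -2, 10).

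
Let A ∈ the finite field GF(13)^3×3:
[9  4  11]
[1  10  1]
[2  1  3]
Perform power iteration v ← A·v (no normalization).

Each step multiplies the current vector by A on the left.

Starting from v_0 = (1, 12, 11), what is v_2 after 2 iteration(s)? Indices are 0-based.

v_0 = (1, 12, 11).
v_1 = A·v_0 = (9, 2, 8).
v_2 = A·v_1 = (8, 11, 5).

v_2 = (8, 11, 5)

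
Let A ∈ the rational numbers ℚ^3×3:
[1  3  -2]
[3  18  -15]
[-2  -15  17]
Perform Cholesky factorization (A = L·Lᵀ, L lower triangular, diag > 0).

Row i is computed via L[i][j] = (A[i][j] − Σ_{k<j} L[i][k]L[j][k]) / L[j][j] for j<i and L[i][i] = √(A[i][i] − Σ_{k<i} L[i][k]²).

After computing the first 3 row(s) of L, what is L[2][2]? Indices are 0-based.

Step 1: L[0][0] = √(1) = 1.
  L[1][0] = (3) / L[0][0] = 3.
Step 2: L[1][1] = √(9) = 3.
  L[2][0] = (-2) / L[0][0] = -2.
  L[2][1] = (-9) / L[1][1] = -3.
Step 3: L[2][2] = √(4) = 2.

L[2][2] = 2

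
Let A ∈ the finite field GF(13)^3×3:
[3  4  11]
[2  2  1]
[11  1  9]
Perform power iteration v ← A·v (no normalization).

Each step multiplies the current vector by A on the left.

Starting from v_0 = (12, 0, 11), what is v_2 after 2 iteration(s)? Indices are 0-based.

v_2 = (6, 4, 6)

v_0 = (12, 0, 11).
v_1 = A·v_0 = (1, 9, 10).
v_2 = A·v_1 = (6, 4, 6).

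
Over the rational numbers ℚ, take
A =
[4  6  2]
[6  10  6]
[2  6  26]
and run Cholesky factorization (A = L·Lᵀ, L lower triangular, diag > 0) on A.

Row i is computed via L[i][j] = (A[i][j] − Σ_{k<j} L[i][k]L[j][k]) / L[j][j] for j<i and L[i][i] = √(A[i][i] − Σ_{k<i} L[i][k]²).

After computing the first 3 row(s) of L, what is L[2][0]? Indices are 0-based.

Step 1: L[0][0] = √(4) = 2.
  L[1][0] = (6) / L[0][0] = 3.
Step 2: L[1][1] = √(1) = 1.
  L[2][0] = (2) / L[0][0] = 1.
  L[2][1] = (3) / L[1][1] = 3.
Step 3: L[2][2] = √(16) = 4.

L[2][0] = 1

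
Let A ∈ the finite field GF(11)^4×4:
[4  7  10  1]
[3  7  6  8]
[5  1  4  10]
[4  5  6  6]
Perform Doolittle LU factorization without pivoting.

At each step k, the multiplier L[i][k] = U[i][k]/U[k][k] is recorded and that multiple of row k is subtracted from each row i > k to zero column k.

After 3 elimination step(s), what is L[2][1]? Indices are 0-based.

L[2][1] = 5

[col 0] pivot 4
  R1 -= 9*R0 → (0, 10, 4, 10)  (L[1][0] := 9)
  R2 -= 4*R0 → (0, 6, 8, 6)  (L[2][0] := 4)
  R3 -= 1*R0 → (0, 9, 7, 5)  (L[3][0] := 1)
[col 1] pivot 10
  R2 -= 5*R1 → (0, 0, 10, 0)  (L[2][1] := 5)
  R3 -= 2*R1 → (0, 0, 10, 7)  (L[3][1] := 2)
[col 2] pivot 10
  R3 -= 1*R2 → (0, 0, 0, 7)  (L[3][2] := 1)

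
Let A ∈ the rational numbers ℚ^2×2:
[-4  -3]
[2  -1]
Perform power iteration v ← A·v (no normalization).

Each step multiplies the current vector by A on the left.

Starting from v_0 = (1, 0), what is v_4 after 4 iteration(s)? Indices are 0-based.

v_4 = (-50, -50)

v_0 = (1, 0).
v_1 = A·v_0 = (-4, 2).
v_2 = A·v_1 = (10, -10).
v_3 = A·v_2 = (-10, 30).
v_4 = A·v_3 = (-50, -50).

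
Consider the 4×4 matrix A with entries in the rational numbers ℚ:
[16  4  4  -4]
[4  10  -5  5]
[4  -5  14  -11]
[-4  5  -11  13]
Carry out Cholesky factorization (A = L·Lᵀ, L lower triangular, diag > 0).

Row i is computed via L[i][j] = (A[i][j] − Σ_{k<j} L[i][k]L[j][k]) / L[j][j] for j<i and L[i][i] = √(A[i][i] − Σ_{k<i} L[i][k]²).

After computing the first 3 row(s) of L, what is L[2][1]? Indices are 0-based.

Step 1: L[0][0] = √(16) = 4.
  L[1][0] = (4) / L[0][0] = 1.
Step 2: L[1][1] = √(9) = 3.
  L[2][0] = (4) / L[0][0] = 1.
  L[2][1] = (-6) / L[1][1] = -2.
Step 3: L[2][2] = √(9) = 3.

L[2][1] = -2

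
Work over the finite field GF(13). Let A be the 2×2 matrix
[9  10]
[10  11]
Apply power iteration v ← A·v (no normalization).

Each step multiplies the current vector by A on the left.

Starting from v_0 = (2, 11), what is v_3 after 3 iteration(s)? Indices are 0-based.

v_0 = (2, 11).
v_1 = A·v_0 = (11, 11).
v_2 = A·v_1 = (1, 10).
v_3 = A·v_2 = (5, 3).

v_3 = (5, 3)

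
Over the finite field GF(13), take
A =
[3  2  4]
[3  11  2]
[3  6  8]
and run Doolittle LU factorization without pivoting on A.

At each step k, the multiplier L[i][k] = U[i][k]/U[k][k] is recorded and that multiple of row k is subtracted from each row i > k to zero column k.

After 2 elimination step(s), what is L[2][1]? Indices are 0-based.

[col 0] pivot 3
  R1 -= 1*R0 → (0, 9, 11)  (L[1][0] := 1)
  R2 -= 1*R0 → (0, 4, 4)  (L[2][0] := 1)
[col 1] pivot 9
  R2 -= 12*R1 → (0, 0, 2)  (L[2][1] := 12)

L[2][1] = 12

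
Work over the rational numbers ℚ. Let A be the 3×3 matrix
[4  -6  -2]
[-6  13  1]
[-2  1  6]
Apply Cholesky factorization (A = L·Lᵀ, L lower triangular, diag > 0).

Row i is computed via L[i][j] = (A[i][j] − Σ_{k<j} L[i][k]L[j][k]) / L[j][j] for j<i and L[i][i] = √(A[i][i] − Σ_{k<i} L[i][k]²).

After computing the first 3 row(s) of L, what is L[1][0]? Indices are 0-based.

L[1][0] = -3

Step 1: L[0][0] = √(4) = 2.
  L[1][0] = (-6) / L[0][0] = -3.
Step 2: L[1][1] = √(4) = 2.
  L[2][0] = (-2) / L[0][0] = -1.
  L[2][1] = (-2) / L[1][1] = -1.
Step 3: L[2][2] = √(4) = 2.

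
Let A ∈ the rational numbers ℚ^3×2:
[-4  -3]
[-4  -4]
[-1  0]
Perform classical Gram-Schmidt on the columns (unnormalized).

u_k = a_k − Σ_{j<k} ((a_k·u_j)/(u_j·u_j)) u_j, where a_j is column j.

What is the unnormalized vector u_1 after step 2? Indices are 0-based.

Step 1: u_0 = a_0 = (-4, -4, -1).
Step 2: u_1 = a_1 − (28/33)·u_0 = (13/33, -20/33, 28/33).

u_1 = (13/33, -20/33, 28/33)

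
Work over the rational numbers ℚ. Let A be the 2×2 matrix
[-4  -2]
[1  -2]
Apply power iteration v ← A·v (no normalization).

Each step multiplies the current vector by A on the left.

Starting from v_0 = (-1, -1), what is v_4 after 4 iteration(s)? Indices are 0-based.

v_0 = (-1, -1).
v_1 = A·v_0 = (6, 1).
v_2 = A·v_1 = (-26, 4).
v_3 = A·v_2 = (96, -34).
v_4 = A·v_3 = (-316, 164).

v_4 = (-316, 164)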